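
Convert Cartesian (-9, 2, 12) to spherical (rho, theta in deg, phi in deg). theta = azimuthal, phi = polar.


rho = sqrt((-9)^2 + 2^2 + 12^2) = 15.1327
theta = atan2(2, -9) = 167.4712 deg
phi = acos(12/15.1327) = 37.5349 deg

rho = 15.1327, theta = 167.4712 deg, phi = 37.5349 deg


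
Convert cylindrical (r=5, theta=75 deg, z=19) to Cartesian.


x = 5 * cos(75) = 1.2941
y = 5 * sin(75) = 4.8296
z = 19

(1.2941, 4.8296, 19)


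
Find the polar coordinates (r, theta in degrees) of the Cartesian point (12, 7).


r = sqrt(12^2 + 7^2) = 13.8924
theta = atan2(7, 12) = 30.2564 degrees

r = 13.8924, theta = 30.2564 degrees


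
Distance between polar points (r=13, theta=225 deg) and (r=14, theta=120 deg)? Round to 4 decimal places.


d = sqrt(r1^2 + r2^2 - 2*r1*r2*cos(t2-t1))
d = sqrt(13^2 + 14^2 - 2*13*14*cos(120-225)) = 21.4292

21.4292


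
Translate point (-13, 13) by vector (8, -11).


Translation: (x+dx, y+dy) = (-13+8, 13+-11) = (-5, 2)

(-5, 2)


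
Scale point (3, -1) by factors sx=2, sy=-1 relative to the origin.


Scaling: (x*sx, y*sy) = (3*2, -1*-1) = (6, 1)

(6, 1)


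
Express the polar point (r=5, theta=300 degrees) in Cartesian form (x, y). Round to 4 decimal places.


x = 5 * cos(300) = 2.5
y = 5 * sin(300) = -4.3301

(2.5, -4.3301)


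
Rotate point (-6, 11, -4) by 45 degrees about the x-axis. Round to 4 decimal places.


x' = -6
y' = 11*cos(45) - -4*sin(45) = 10.6066
z' = 11*sin(45) + -4*cos(45) = 4.9497

(-6, 10.6066, 4.9497)


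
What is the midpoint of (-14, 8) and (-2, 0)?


Midpoint = ((-14+-2)/2, (8+0)/2) = (-8, 4)

(-8, 4)


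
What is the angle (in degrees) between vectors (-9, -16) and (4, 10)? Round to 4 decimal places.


dot = -9*4 + -16*10 = -196
|u| = 18.3576, |v| = 10.7703
cos(angle) = -0.9913
angle = 172.4437 degrees

172.4437 degrees


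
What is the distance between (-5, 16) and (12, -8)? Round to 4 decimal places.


d = sqrt((12--5)^2 + (-8-16)^2) = 29.4109

29.4109


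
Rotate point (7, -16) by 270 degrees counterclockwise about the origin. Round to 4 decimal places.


x' = 7*cos(270) - -16*sin(270) = -16
y' = 7*sin(270) + -16*cos(270) = -7

(-16, -7)


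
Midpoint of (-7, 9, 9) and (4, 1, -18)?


Midpoint = ((-7+4)/2, (9+1)/2, (9+-18)/2) = (-1.5, 5, -4.5)

(-1.5, 5, -4.5)


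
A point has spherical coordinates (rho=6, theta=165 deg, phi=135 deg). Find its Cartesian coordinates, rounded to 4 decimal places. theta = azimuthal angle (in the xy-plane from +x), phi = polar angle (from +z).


x = 6 * sin(135) * cos(165) = -4.0981
y = 6 * sin(135) * sin(165) = 1.0981
z = 6 * cos(135) = -4.2426

(-4.0981, 1.0981, -4.2426)


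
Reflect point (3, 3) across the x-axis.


Reflection across x-axis: (x, y) -> (x, -y)
(3, 3) -> (3, -3)

(3, -3)


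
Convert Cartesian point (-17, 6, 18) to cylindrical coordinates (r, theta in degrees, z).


r = sqrt((-17)^2 + 6^2) = 18.0278
theta = atan2(6, -17) = 160.56 deg
z = 18

r = 18.0278, theta = 160.56 deg, z = 18


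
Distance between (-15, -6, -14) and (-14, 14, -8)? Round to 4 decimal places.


d = sqrt((-14--15)^2 + (14--6)^2 + (-8--14)^2) = 20.9045

20.9045


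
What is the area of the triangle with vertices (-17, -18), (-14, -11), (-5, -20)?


Area = |x1(y2-y3) + x2(y3-y1) + x3(y1-y2)| / 2
= |-17*(-11--20) + -14*(-20--18) + -5*(-18--11)| / 2
= 45

45


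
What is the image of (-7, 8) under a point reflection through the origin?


Reflection through origin: (x, y) -> (-x, -y)
(-7, 8) -> (7, -8)

(7, -8)


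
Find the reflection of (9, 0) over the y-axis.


Reflection across y-axis: (x, y) -> (-x, y)
(9, 0) -> (-9, 0)

(-9, 0)


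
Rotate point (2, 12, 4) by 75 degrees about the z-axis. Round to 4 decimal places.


x' = 2*cos(75) - 12*sin(75) = -11.0735
y' = 2*sin(75) + 12*cos(75) = 5.0377
z' = 4

(-11.0735, 5.0377, 4)


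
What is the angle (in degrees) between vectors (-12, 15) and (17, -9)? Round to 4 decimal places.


dot = -12*17 + 15*-9 = -339
|u| = 19.2094, |v| = 19.2354
cos(angle) = -0.9175
angle = 156.5571 degrees

156.5571 degrees


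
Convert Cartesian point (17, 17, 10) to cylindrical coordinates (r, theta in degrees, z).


r = sqrt(17^2 + 17^2) = 24.0416
theta = atan2(17, 17) = 45 deg
z = 10

r = 24.0416, theta = 45 deg, z = 10


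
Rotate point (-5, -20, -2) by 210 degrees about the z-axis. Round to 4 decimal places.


x' = -5*cos(210) - -20*sin(210) = -5.6699
y' = -5*sin(210) + -20*cos(210) = 19.8205
z' = -2

(-5.6699, 19.8205, -2)


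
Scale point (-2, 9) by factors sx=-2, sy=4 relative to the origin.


Scaling: (x*sx, y*sy) = (-2*-2, 9*4) = (4, 36)

(4, 36)


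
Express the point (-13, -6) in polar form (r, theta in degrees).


r = sqrt((-13)^2 + (-6)^2) = 14.3178
theta = atan2(-6, -13) = 204.7751 degrees

r = 14.3178, theta = 204.7751 degrees


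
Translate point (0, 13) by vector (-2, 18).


Translation: (x+dx, y+dy) = (0+-2, 13+18) = (-2, 31)

(-2, 31)


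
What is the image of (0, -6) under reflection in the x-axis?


Reflection across x-axis: (x, y) -> (x, -y)
(0, -6) -> (0, 6)

(0, 6)


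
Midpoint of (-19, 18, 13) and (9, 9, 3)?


Midpoint = ((-19+9)/2, (18+9)/2, (13+3)/2) = (-5, 13.5, 8)

(-5, 13.5, 8)


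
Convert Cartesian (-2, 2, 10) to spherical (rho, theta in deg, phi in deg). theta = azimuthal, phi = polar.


rho = sqrt((-2)^2 + 2^2 + 10^2) = 10.3923
theta = atan2(2, -2) = 135 deg
phi = acos(10/10.3923) = 15.7932 deg

rho = 10.3923, theta = 135 deg, phi = 15.7932 deg


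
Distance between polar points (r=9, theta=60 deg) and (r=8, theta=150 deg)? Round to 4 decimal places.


d = sqrt(r1^2 + r2^2 - 2*r1*r2*cos(t2-t1))
d = sqrt(9^2 + 8^2 - 2*9*8*cos(150-60)) = 12.0416

12.0416


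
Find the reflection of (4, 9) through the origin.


Reflection through origin: (x, y) -> (-x, -y)
(4, 9) -> (-4, -9)

(-4, -9)


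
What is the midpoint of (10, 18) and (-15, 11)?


Midpoint = ((10+-15)/2, (18+11)/2) = (-2.5, 14.5)

(-2.5, 14.5)


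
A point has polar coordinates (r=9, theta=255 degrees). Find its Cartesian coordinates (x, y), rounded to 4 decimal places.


x = 9 * cos(255) = -2.3294
y = 9 * sin(255) = -8.6933

(-2.3294, -8.6933)


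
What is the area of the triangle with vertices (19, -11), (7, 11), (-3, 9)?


Area = |x1(y2-y3) + x2(y3-y1) + x3(y1-y2)| / 2
= |19*(11-9) + 7*(9--11) + -3*(-11-11)| / 2
= 122

122


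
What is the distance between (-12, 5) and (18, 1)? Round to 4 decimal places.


d = sqrt((18--12)^2 + (1-5)^2) = 30.2655

30.2655


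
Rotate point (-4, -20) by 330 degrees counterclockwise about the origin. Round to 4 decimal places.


x' = -4*cos(330) - -20*sin(330) = -13.4641
y' = -4*sin(330) + -20*cos(330) = -15.3205

(-13.4641, -15.3205)


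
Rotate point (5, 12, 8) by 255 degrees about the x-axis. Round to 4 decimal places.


x' = 5
y' = 12*cos(255) - 8*sin(255) = 4.6216
z' = 12*sin(255) + 8*cos(255) = -13.6617

(5, 4.6216, -13.6617)


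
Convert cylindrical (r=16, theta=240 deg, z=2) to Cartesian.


x = 16 * cos(240) = -8
y = 16 * sin(240) = -13.8564
z = 2

(-8, -13.8564, 2)


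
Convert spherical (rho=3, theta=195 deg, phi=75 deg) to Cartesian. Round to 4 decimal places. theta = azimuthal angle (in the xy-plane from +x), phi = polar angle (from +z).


x = 3 * sin(75) * cos(195) = -2.799
y = 3 * sin(75) * sin(195) = -0.75
z = 3 * cos(75) = 0.7765

(-2.799, -0.75, 0.7765)


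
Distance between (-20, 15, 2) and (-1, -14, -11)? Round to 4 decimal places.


d = sqrt((-1--20)^2 + (-14-15)^2 + (-11-2)^2) = 37.027

37.027


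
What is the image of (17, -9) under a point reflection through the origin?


Reflection through origin: (x, y) -> (-x, -y)
(17, -9) -> (-17, 9)

(-17, 9)


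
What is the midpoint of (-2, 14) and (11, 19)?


Midpoint = ((-2+11)/2, (14+19)/2) = (4.5, 16.5)

(4.5, 16.5)


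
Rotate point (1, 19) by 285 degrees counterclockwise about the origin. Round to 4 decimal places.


x' = 1*cos(285) - 19*sin(285) = 18.6114
y' = 1*sin(285) + 19*cos(285) = 3.9516

(18.6114, 3.9516)


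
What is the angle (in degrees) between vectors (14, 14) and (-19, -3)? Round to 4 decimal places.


dot = 14*-19 + 14*-3 = -308
|u| = 19.799, |v| = 19.2354
cos(angle) = -0.8087
angle = 143.9726 degrees

143.9726 degrees


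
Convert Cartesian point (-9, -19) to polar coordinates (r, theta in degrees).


r = sqrt((-9)^2 + (-19)^2) = 21.0238
theta = atan2(-19, -9) = 244.6538 degrees

r = 21.0238, theta = 244.6538 degrees


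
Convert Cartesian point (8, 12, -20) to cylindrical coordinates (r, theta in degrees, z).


r = sqrt(8^2 + 12^2) = 14.4222
theta = atan2(12, 8) = 56.3099 deg
z = -20

r = 14.4222, theta = 56.3099 deg, z = -20


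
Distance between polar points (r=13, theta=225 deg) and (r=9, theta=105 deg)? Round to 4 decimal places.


d = sqrt(r1^2 + r2^2 - 2*r1*r2*cos(t2-t1))
d = sqrt(13^2 + 9^2 - 2*13*9*cos(105-225)) = 19.1572

19.1572


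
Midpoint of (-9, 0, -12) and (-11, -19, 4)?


Midpoint = ((-9+-11)/2, (0+-19)/2, (-12+4)/2) = (-10, -9.5, -4)

(-10, -9.5, -4)


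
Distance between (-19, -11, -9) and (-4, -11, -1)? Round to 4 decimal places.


d = sqrt((-4--19)^2 + (-11--11)^2 + (-1--9)^2) = 17

17


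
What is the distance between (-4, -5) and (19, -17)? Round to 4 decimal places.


d = sqrt((19--4)^2 + (-17--5)^2) = 25.9422

25.9422


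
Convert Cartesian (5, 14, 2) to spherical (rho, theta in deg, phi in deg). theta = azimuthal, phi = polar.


rho = sqrt(5^2 + 14^2 + 2^2) = 15
theta = atan2(14, 5) = 70.3462 deg
phi = acos(2/15) = 82.3377 deg

rho = 15, theta = 70.3462 deg, phi = 82.3377 deg


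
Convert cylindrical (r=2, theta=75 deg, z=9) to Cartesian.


x = 2 * cos(75) = 0.5176
y = 2 * sin(75) = 1.9319
z = 9

(0.5176, 1.9319, 9)


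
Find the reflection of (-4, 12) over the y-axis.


Reflection across y-axis: (x, y) -> (-x, y)
(-4, 12) -> (4, 12)

(4, 12)


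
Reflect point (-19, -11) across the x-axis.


Reflection across x-axis: (x, y) -> (x, -y)
(-19, -11) -> (-19, 11)

(-19, 11)


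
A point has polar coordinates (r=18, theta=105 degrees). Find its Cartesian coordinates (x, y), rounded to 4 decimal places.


x = 18 * cos(105) = -4.6587
y = 18 * sin(105) = 17.3867

(-4.6587, 17.3867)


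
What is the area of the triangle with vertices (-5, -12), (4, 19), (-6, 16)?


Area = |x1(y2-y3) + x2(y3-y1) + x3(y1-y2)| / 2
= |-5*(19-16) + 4*(16--12) + -6*(-12-19)| / 2
= 141.5

141.5


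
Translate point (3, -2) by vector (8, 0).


Translation: (x+dx, y+dy) = (3+8, -2+0) = (11, -2)

(11, -2)


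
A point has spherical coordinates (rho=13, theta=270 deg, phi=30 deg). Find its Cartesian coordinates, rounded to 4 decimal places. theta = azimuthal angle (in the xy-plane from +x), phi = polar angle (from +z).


x = 13 * sin(30) * cos(270) = 0
y = 13 * sin(30) * sin(270) = -6.5
z = 13 * cos(30) = 11.2583

(0, -6.5, 11.2583)


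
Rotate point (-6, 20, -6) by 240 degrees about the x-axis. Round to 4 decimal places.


x' = -6
y' = 20*cos(240) - -6*sin(240) = -15.1962
z' = 20*sin(240) + -6*cos(240) = -14.3205

(-6, -15.1962, -14.3205)


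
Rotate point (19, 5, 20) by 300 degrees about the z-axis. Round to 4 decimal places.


x' = 19*cos(300) - 5*sin(300) = 13.8301
y' = 19*sin(300) + 5*cos(300) = -13.9545
z' = 20

(13.8301, -13.9545, 20)


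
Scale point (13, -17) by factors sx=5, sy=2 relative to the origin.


Scaling: (x*sx, y*sy) = (13*5, -17*2) = (65, -34)

(65, -34)


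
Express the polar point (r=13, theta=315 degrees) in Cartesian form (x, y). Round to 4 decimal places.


x = 13 * cos(315) = 9.1924
y = 13 * sin(315) = -9.1924

(9.1924, -9.1924)


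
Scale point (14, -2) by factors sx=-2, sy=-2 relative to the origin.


Scaling: (x*sx, y*sy) = (14*-2, -2*-2) = (-28, 4)

(-28, 4)


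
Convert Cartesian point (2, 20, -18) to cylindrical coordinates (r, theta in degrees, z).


r = sqrt(2^2 + 20^2) = 20.0998
theta = atan2(20, 2) = 84.2894 deg
z = -18

r = 20.0998, theta = 84.2894 deg, z = -18


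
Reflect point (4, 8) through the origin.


Reflection through origin: (x, y) -> (-x, -y)
(4, 8) -> (-4, -8)

(-4, -8)


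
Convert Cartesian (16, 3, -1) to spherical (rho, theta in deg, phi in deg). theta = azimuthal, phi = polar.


rho = sqrt(16^2 + 3^2 + (-1)^2) = 16.3095
theta = atan2(3, 16) = 10.6197 deg
phi = acos(-1/16.3095) = 93.5152 deg

rho = 16.3095, theta = 10.6197 deg, phi = 93.5152 deg


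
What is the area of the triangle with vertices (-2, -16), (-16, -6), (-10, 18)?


Area = |x1(y2-y3) + x2(y3-y1) + x3(y1-y2)| / 2
= |-2*(-6-18) + -16*(18--16) + -10*(-16--6)| / 2
= 198

198


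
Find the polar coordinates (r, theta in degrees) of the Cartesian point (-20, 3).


r = sqrt((-20)^2 + 3^2) = 20.2237
theta = atan2(3, -20) = 171.4692 degrees

r = 20.2237, theta = 171.4692 degrees


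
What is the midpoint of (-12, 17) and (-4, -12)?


Midpoint = ((-12+-4)/2, (17+-12)/2) = (-8, 2.5)

(-8, 2.5)


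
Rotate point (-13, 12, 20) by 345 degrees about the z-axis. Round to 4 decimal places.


x' = -13*cos(345) - 12*sin(345) = -9.4512
y' = -13*sin(345) + 12*cos(345) = 14.9558
z' = 20

(-9.4512, 14.9558, 20)


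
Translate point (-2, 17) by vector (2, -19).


Translation: (x+dx, y+dy) = (-2+2, 17+-19) = (0, -2)

(0, -2)


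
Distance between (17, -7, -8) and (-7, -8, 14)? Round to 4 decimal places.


d = sqrt((-7-17)^2 + (-8--7)^2 + (14--8)^2) = 32.573

32.573


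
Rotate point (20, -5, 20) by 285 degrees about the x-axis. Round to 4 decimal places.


x' = 20
y' = -5*cos(285) - 20*sin(285) = 18.0244
z' = -5*sin(285) + 20*cos(285) = 10.006

(20, 18.0244, 10.006)


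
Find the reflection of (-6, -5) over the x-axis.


Reflection across x-axis: (x, y) -> (x, -y)
(-6, -5) -> (-6, 5)

(-6, 5)


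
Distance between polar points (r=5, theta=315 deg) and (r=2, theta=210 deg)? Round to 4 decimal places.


d = sqrt(r1^2 + r2^2 - 2*r1*r2*cos(t2-t1))
d = sqrt(5^2 + 2^2 - 2*5*2*cos(210-315)) = 5.8461

5.8461


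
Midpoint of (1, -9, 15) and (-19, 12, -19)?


Midpoint = ((1+-19)/2, (-9+12)/2, (15+-19)/2) = (-9, 1.5, -2)

(-9, 1.5, -2)


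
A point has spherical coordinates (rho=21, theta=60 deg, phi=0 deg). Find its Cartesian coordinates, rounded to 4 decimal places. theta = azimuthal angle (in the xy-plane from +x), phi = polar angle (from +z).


x = 21 * sin(0) * cos(60) = 0
y = 21 * sin(0) * sin(60) = 0
z = 21 * cos(0) = 21

(0, 0, 21)


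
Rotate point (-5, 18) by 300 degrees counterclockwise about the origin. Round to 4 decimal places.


x' = -5*cos(300) - 18*sin(300) = 13.0885
y' = -5*sin(300) + 18*cos(300) = 13.3301

(13.0885, 13.3301)


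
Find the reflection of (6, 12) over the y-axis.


Reflection across y-axis: (x, y) -> (-x, y)
(6, 12) -> (-6, 12)

(-6, 12)


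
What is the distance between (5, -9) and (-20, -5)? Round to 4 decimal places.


d = sqrt((-20-5)^2 + (-5--9)^2) = 25.318

25.318


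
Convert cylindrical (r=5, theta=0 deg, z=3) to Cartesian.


x = 5 * cos(0) = 5
y = 5 * sin(0) = 0
z = 3

(5, 0, 3)


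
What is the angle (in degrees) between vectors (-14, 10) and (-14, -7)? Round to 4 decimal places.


dot = -14*-14 + 10*-7 = 126
|u| = 17.2047, |v| = 15.6525
cos(angle) = 0.4679
angle = 62.1027 degrees

62.1027 degrees


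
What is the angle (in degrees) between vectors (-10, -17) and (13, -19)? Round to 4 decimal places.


dot = -10*13 + -17*-19 = 193
|u| = 19.7231, |v| = 23.0217
cos(angle) = 0.4251
angle = 64.8459 degrees

64.8459 degrees


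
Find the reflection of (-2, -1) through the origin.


Reflection through origin: (x, y) -> (-x, -y)
(-2, -1) -> (2, 1)

(2, 1)


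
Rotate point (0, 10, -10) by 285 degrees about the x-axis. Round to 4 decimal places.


x' = 0
y' = 10*cos(285) - -10*sin(285) = -7.0711
z' = 10*sin(285) + -10*cos(285) = -12.2474

(0, -7.0711, -12.2474)


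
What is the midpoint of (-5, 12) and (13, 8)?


Midpoint = ((-5+13)/2, (12+8)/2) = (4, 10)

(4, 10)


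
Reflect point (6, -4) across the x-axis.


Reflection across x-axis: (x, y) -> (x, -y)
(6, -4) -> (6, 4)

(6, 4)


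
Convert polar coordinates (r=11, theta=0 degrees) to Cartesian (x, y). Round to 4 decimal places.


x = 11 * cos(0) = 11
y = 11 * sin(0) = 0

(11, 0)


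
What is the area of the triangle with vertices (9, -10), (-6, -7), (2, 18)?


Area = |x1(y2-y3) + x2(y3-y1) + x3(y1-y2)| / 2
= |9*(-7-18) + -6*(18--10) + 2*(-10--7)| / 2
= 199.5

199.5


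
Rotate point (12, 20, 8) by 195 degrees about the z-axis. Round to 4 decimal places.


x' = 12*cos(195) - 20*sin(195) = -6.4147
y' = 12*sin(195) + 20*cos(195) = -22.4243
z' = 8

(-6.4147, -22.4243, 8)


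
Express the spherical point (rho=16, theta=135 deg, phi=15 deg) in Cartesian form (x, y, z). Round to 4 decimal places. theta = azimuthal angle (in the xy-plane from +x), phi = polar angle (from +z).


x = 16 * sin(15) * cos(135) = -2.9282
y = 16 * sin(15) * sin(135) = 2.9282
z = 16 * cos(15) = 15.4548

(-2.9282, 2.9282, 15.4548)


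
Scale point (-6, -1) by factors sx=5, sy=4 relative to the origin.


Scaling: (x*sx, y*sy) = (-6*5, -1*4) = (-30, -4)

(-30, -4)


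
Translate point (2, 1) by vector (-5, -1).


Translation: (x+dx, y+dy) = (2+-5, 1+-1) = (-3, 0)

(-3, 0)


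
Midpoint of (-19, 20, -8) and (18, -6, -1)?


Midpoint = ((-19+18)/2, (20+-6)/2, (-8+-1)/2) = (-0.5, 7, -4.5)

(-0.5, 7, -4.5)


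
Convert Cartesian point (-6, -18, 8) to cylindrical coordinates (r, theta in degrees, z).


r = sqrt((-6)^2 + (-18)^2) = 18.9737
theta = atan2(-18, -6) = 251.5651 deg
z = 8

r = 18.9737, theta = 251.5651 deg, z = 8


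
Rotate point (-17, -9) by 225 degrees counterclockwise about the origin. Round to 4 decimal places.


x' = -17*cos(225) - -9*sin(225) = 5.6569
y' = -17*sin(225) + -9*cos(225) = 18.3848

(5.6569, 18.3848)


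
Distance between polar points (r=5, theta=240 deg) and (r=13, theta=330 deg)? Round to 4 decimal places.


d = sqrt(r1^2 + r2^2 - 2*r1*r2*cos(t2-t1))
d = sqrt(5^2 + 13^2 - 2*5*13*cos(330-240)) = 13.9284

13.9284


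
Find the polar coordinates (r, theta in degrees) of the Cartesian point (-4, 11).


r = sqrt((-4)^2 + 11^2) = 11.7047
theta = atan2(11, -4) = 109.9831 degrees

r = 11.7047, theta = 109.9831 degrees


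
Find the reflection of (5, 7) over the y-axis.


Reflection across y-axis: (x, y) -> (-x, y)
(5, 7) -> (-5, 7)

(-5, 7)


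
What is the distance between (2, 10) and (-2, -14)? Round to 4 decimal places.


d = sqrt((-2-2)^2 + (-14-10)^2) = 24.3311

24.3311


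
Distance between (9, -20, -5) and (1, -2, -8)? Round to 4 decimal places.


d = sqrt((1-9)^2 + (-2--20)^2 + (-8--5)^2) = 19.9249

19.9249


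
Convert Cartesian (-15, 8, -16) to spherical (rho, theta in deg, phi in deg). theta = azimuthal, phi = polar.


rho = sqrt((-15)^2 + 8^2 + (-16)^2) = 23.3452
theta = atan2(8, -15) = 151.9275 deg
phi = acos(-16/23.3452) = 133.2643 deg

rho = 23.3452, theta = 151.9275 deg, phi = 133.2643 deg


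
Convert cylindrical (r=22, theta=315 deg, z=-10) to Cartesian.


x = 22 * cos(315) = 15.5563
y = 22 * sin(315) = -15.5563
z = -10

(15.5563, -15.5563, -10)


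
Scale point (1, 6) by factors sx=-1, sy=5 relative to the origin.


Scaling: (x*sx, y*sy) = (1*-1, 6*5) = (-1, 30)

(-1, 30)


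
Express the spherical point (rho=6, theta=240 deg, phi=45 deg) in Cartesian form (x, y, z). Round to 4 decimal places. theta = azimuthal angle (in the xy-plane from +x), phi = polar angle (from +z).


x = 6 * sin(45) * cos(240) = -2.1213
y = 6 * sin(45) * sin(240) = -3.6742
z = 6 * cos(45) = 4.2426

(-2.1213, -3.6742, 4.2426)


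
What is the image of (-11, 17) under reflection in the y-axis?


Reflection across y-axis: (x, y) -> (-x, y)
(-11, 17) -> (11, 17)

(11, 17)


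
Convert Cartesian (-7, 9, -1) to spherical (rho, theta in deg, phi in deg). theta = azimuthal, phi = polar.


rho = sqrt((-7)^2 + 9^2 + (-1)^2) = 11.4455
theta = atan2(9, -7) = 127.875 deg
phi = acos(-1/11.4455) = 95.0123 deg

rho = 11.4455, theta = 127.875 deg, phi = 95.0123 deg


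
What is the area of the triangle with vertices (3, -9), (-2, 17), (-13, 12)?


Area = |x1(y2-y3) + x2(y3-y1) + x3(y1-y2)| / 2
= |3*(17-12) + -2*(12--9) + -13*(-9-17)| / 2
= 155.5

155.5


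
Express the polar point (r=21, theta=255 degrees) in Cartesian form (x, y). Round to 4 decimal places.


x = 21 * cos(255) = -5.4352
y = 21 * sin(255) = -20.2844

(-5.4352, -20.2844)


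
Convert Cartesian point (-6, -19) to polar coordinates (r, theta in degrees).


r = sqrt((-6)^2 + (-19)^2) = 19.9249
theta = atan2(-19, -6) = 252.4744 degrees

r = 19.9249, theta = 252.4744 degrees


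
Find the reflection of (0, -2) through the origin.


Reflection through origin: (x, y) -> (-x, -y)
(0, -2) -> (0, 2)

(0, 2)


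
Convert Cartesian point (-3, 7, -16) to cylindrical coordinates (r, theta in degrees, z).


r = sqrt((-3)^2 + 7^2) = 7.6158
theta = atan2(7, -3) = 113.1986 deg
z = -16

r = 7.6158, theta = 113.1986 deg, z = -16


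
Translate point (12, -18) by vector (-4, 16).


Translation: (x+dx, y+dy) = (12+-4, -18+16) = (8, -2)

(8, -2)


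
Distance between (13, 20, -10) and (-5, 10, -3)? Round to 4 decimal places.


d = sqrt((-5-13)^2 + (10-20)^2 + (-3--10)^2) = 21.7486

21.7486


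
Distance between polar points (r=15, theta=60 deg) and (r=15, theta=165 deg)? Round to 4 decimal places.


d = sqrt(r1^2 + r2^2 - 2*r1*r2*cos(t2-t1))
d = sqrt(15^2 + 15^2 - 2*15*15*cos(165-60)) = 23.8006

23.8006


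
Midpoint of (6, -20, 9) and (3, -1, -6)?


Midpoint = ((6+3)/2, (-20+-1)/2, (9+-6)/2) = (4.5, -10.5, 1.5)

(4.5, -10.5, 1.5)


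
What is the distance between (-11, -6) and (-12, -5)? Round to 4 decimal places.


d = sqrt((-12--11)^2 + (-5--6)^2) = 1.4142

1.4142


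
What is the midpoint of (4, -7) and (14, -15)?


Midpoint = ((4+14)/2, (-7+-15)/2) = (9, -11)

(9, -11)


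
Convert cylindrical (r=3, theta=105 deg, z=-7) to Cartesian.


x = 3 * cos(105) = -0.7765
y = 3 * sin(105) = 2.8978
z = -7

(-0.7765, 2.8978, -7)


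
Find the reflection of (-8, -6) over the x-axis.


Reflection across x-axis: (x, y) -> (x, -y)
(-8, -6) -> (-8, 6)

(-8, 6)


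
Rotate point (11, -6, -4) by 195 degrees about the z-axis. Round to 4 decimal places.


x' = 11*cos(195) - -6*sin(195) = -12.1781
y' = 11*sin(195) + -6*cos(195) = 2.9485
z' = -4

(-12.1781, 2.9485, -4)


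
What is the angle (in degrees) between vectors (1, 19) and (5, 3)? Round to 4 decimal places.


dot = 1*5 + 19*3 = 62
|u| = 19.0263, |v| = 5.831
cos(angle) = 0.5589
angle = 56.0235 degrees

56.0235 degrees


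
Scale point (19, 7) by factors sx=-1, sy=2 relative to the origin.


Scaling: (x*sx, y*sy) = (19*-1, 7*2) = (-19, 14)

(-19, 14)


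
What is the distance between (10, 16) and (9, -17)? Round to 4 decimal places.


d = sqrt((9-10)^2 + (-17-16)^2) = 33.0151

33.0151


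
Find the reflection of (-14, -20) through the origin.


Reflection through origin: (x, y) -> (-x, -y)
(-14, -20) -> (14, 20)

(14, 20)


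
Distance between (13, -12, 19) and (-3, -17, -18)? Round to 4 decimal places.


d = sqrt((-3-13)^2 + (-17--12)^2 + (-18-19)^2) = 40.6202

40.6202


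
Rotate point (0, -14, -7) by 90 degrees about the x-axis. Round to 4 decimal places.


x' = 0
y' = -14*cos(90) - -7*sin(90) = 7
z' = -14*sin(90) + -7*cos(90) = -14

(0, 7, -14)


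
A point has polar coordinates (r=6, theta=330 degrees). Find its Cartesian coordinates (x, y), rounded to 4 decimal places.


x = 6 * cos(330) = 5.1962
y = 6 * sin(330) = -3

(5.1962, -3)


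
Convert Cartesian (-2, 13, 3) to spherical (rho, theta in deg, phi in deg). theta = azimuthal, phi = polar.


rho = sqrt((-2)^2 + 13^2 + 3^2) = 13.4907
theta = atan2(13, -2) = 98.7462 deg
phi = acos(3/13.4907) = 77.1514 deg

rho = 13.4907, theta = 98.7462 deg, phi = 77.1514 deg


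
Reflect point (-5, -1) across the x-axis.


Reflection across x-axis: (x, y) -> (x, -y)
(-5, -1) -> (-5, 1)

(-5, 1)


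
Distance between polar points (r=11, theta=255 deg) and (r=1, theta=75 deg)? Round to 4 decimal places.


d = sqrt(r1^2 + r2^2 - 2*r1*r2*cos(t2-t1))
d = sqrt(11^2 + 1^2 - 2*11*1*cos(75-255)) = 12

12


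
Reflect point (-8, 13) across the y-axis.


Reflection across y-axis: (x, y) -> (-x, y)
(-8, 13) -> (8, 13)

(8, 13)


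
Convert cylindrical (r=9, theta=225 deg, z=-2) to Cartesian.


x = 9 * cos(225) = -6.364
y = 9 * sin(225) = -6.364
z = -2

(-6.364, -6.364, -2)


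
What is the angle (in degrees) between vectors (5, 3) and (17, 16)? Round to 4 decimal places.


dot = 5*17 + 3*16 = 133
|u| = 5.831, |v| = 23.3452
cos(angle) = 0.977
angle = 12.3005 degrees

12.3005 degrees


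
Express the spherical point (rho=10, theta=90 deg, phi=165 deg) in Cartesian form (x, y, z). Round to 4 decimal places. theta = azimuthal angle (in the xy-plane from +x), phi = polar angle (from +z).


x = 10 * sin(165) * cos(90) = 0
y = 10 * sin(165) * sin(90) = 2.5882
z = 10 * cos(165) = -9.6593

(0, 2.5882, -9.6593)


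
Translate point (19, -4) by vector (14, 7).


Translation: (x+dx, y+dy) = (19+14, -4+7) = (33, 3)

(33, 3)


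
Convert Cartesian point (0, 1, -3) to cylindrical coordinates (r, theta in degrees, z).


r = sqrt(0^2 + 1^2) = 1
theta = atan2(1, 0) = 90 deg
z = -3

r = 1, theta = 90 deg, z = -3


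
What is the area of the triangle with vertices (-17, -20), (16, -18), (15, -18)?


Area = |x1(y2-y3) + x2(y3-y1) + x3(y1-y2)| / 2
= |-17*(-18--18) + 16*(-18--20) + 15*(-20--18)| / 2
= 1

1


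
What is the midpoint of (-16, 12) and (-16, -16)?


Midpoint = ((-16+-16)/2, (12+-16)/2) = (-16, -2)

(-16, -2)


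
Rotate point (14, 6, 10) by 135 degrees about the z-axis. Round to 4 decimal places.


x' = 14*cos(135) - 6*sin(135) = -14.1421
y' = 14*sin(135) + 6*cos(135) = 5.6569
z' = 10

(-14.1421, 5.6569, 10)


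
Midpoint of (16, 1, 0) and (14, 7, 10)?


Midpoint = ((16+14)/2, (1+7)/2, (0+10)/2) = (15, 4, 5)

(15, 4, 5)


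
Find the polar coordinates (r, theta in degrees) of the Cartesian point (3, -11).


r = sqrt(3^2 + (-11)^2) = 11.4018
theta = atan2(-11, 3) = 285.2551 degrees

r = 11.4018, theta = 285.2551 degrees


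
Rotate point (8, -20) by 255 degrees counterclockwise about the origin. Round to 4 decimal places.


x' = 8*cos(255) - -20*sin(255) = -21.3891
y' = 8*sin(255) + -20*cos(255) = -2.551

(-21.3891, -2.551)


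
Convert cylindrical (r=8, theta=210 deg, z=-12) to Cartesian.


x = 8 * cos(210) = -6.9282
y = 8 * sin(210) = -4
z = -12

(-6.9282, -4, -12)


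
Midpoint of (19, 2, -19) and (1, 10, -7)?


Midpoint = ((19+1)/2, (2+10)/2, (-19+-7)/2) = (10, 6, -13)

(10, 6, -13)


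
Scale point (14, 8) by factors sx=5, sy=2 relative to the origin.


Scaling: (x*sx, y*sy) = (14*5, 8*2) = (70, 16)

(70, 16)


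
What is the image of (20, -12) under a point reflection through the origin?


Reflection through origin: (x, y) -> (-x, -y)
(20, -12) -> (-20, 12)

(-20, 12)


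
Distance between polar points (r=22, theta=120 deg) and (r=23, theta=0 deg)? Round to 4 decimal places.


d = sqrt(r1^2 + r2^2 - 2*r1*r2*cos(t2-t1))
d = sqrt(22^2 + 23^2 - 2*22*23*cos(0-120)) = 38.9744

38.9744


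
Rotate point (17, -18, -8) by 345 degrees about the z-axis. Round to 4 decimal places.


x' = 17*cos(345) - -18*sin(345) = 11.762
y' = 17*sin(345) + -18*cos(345) = -21.7866
z' = -8

(11.762, -21.7866, -8)


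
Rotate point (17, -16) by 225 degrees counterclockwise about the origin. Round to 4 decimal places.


x' = 17*cos(225) - -16*sin(225) = -23.3345
y' = 17*sin(225) + -16*cos(225) = -0.7071

(-23.3345, -0.7071)


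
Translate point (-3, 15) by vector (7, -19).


Translation: (x+dx, y+dy) = (-3+7, 15+-19) = (4, -4)

(4, -4)


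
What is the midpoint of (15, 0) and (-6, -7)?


Midpoint = ((15+-6)/2, (0+-7)/2) = (4.5, -3.5)

(4.5, -3.5)


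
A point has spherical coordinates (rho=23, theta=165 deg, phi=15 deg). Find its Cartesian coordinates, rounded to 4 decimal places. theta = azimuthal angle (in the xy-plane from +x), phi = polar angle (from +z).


x = 23 * sin(15) * cos(165) = -5.75
y = 23 * sin(15) * sin(165) = 1.5407
z = 23 * cos(15) = 22.2163

(-5.75, 1.5407, 22.2163)


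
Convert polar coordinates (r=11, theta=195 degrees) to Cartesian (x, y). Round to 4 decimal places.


x = 11 * cos(195) = -10.6252
y = 11 * sin(195) = -2.847

(-10.6252, -2.847)


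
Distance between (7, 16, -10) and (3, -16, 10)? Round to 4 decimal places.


d = sqrt((3-7)^2 + (-16-16)^2 + (10--10)^2) = 37.9473

37.9473


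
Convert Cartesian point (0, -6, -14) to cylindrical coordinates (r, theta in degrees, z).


r = sqrt(0^2 + (-6)^2) = 6
theta = atan2(-6, 0) = 270 deg
z = -14

r = 6, theta = 270 deg, z = -14


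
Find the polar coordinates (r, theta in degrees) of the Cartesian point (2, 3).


r = sqrt(2^2 + 3^2) = 3.6056
theta = atan2(3, 2) = 56.3099 degrees

r = 3.6056, theta = 56.3099 degrees


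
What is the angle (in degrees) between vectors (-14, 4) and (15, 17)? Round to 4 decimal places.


dot = -14*15 + 4*17 = -142
|u| = 14.5602, |v| = 22.6716
cos(angle) = -0.4302
angle = 115.4783 degrees

115.4783 degrees


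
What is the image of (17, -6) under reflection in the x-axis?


Reflection across x-axis: (x, y) -> (x, -y)
(17, -6) -> (17, 6)

(17, 6)


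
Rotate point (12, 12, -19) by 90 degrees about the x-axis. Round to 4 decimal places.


x' = 12
y' = 12*cos(90) - -19*sin(90) = 19
z' = 12*sin(90) + -19*cos(90) = 12

(12, 19, 12)


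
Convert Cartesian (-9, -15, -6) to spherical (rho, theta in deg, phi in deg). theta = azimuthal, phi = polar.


rho = sqrt((-9)^2 + (-15)^2 + (-6)^2) = 18.4932
theta = atan2(-15, -9) = 239.0362 deg
phi = acos(-6/18.4932) = 108.9318 deg

rho = 18.4932, theta = 239.0362 deg, phi = 108.9318 deg


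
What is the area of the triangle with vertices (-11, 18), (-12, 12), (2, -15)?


Area = |x1(y2-y3) + x2(y3-y1) + x3(y1-y2)| / 2
= |-11*(12--15) + -12*(-15-18) + 2*(18-12)| / 2
= 55.5

55.5


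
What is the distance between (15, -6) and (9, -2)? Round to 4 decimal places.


d = sqrt((9-15)^2 + (-2--6)^2) = 7.2111

7.2111


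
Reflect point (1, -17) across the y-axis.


Reflection across y-axis: (x, y) -> (-x, y)
(1, -17) -> (-1, -17)

(-1, -17)


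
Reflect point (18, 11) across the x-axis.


Reflection across x-axis: (x, y) -> (x, -y)
(18, 11) -> (18, -11)

(18, -11)


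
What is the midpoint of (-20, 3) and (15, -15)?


Midpoint = ((-20+15)/2, (3+-15)/2) = (-2.5, -6)

(-2.5, -6)


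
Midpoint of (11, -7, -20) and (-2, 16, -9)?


Midpoint = ((11+-2)/2, (-7+16)/2, (-20+-9)/2) = (4.5, 4.5, -14.5)

(4.5, 4.5, -14.5)


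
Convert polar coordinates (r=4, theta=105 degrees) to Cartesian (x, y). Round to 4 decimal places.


x = 4 * cos(105) = -1.0353
y = 4 * sin(105) = 3.8637

(-1.0353, 3.8637)


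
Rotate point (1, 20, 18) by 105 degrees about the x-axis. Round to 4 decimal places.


x' = 1
y' = 20*cos(105) - 18*sin(105) = -22.563
z' = 20*sin(105) + 18*cos(105) = 14.6598

(1, -22.563, 14.6598)


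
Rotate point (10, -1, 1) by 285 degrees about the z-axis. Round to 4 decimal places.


x' = 10*cos(285) - -1*sin(285) = 1.6223
y' = 10*sin(285) + -1*cos(285) = -9.9181
z' = 1

(1.6223, -9.9181, 1)


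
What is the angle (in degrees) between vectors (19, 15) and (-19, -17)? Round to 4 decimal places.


dot = 19*-19 + 15*-17 = -616
|u| = 24.2074, |v| = 25.4951
cos(angle) = -0.9981
angle = 176.47 degrees

176.47 degrees


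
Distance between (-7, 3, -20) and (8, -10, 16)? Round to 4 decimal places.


d = sqrt((8--7)^2 + (-10-3)^2 + (16--20)^2) = 41.1096

41.1096


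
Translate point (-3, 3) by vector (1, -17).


Translation: (x+dx, y+dy) = (-3+1, 3+-17) = (-2, -14)

(-2, -14)


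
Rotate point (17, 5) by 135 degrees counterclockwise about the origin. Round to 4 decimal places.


x' = 17*cos(135) - 5*sin(135) = -15.5563
y' = 17*sin(135) + 5*cos(135) = 8.4853

(-15.5563, 8.4853)


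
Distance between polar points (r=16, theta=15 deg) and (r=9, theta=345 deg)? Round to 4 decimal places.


d = sqrt(r1^2 + r2^2 - 2*r1*r2*cos(t2-t1))
d = sqrt(16^2 + 9^2 - 2*16*9*cos(345-15)) = 9.3587

9.3587


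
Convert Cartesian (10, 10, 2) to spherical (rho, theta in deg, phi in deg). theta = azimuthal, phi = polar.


rho = sqrt(10^2 + 10^2 + 2^2) = 14.2829
theta = atan2(10, 10) = 45 deg
phi = acos(2/14.2829) = 81.9505 deg

rho = 14.2829, theta = 45 deg, phi = 81.9505 deg


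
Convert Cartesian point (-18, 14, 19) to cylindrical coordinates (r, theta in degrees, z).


r = sqrt((-18)^2 + 14^2) = 22.8035
theta = atan2(14, -18) = 142.125 deg
z = 19

r = 22.8035, theta = 142.125 deg, z = 19


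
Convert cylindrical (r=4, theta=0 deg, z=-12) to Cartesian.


x = 4 * cos(0) = 4
y = 4 * sin(0) = 0
z = -12

(4, 0, -12)


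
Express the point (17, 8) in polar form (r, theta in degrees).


r = sqrt(17^2 + 8^2) = 18.7883
theta = atan2(8, 17) = 25.2011 degrees

r = 18.7883, theta = 25.2011 degrees


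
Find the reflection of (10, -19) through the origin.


Reflection through origin: (x, y) -> (-x, -y)
(10, -19) -> (-10, 19)

(-10, 19)


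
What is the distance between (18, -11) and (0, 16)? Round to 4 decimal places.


d = sqrt((0-18)^2 + (16--11)^2) = 32.45

32.45


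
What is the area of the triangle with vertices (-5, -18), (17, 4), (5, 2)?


Area = |x1(y2-y3) + x2(y3-y1) + x3(y1-y2)| / 2
= |-5*(4-2) + 17*(2--18) + 5*(-18-4)| / 2
= 110

110


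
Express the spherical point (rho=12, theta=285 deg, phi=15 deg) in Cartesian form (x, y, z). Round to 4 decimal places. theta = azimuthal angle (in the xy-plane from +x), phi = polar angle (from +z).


x = 12 * sin(15) * cos(285) = 0.8038
y = 12 * sin(15) * sin(285) = -3
z = 12 * cos(15) = 11.5911

(0.8038, -3, 11.5911)


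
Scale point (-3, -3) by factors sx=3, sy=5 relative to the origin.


Scaling: (x*sx, y*sy) = (-3*3, -3*5) = (-9, -15)

(-9, -15)


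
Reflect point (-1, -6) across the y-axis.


Reflection across y-axis: (x, y) -> (-x, y)
(-1, -6) -> (1, -6)

(1, -6)


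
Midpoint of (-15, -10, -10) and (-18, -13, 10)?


Midpoint = ((-15+-18)/2, (-10+-13)/2, (-10+10)/2) = (-16.5, -11.5, 0)

(-16.5, -11.5, 0)


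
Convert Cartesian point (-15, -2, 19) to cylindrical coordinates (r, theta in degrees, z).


r = sqrt((-15)^2 + (-2)^2) = 15.1327
theta = atan2(-2, -15) = 187.5946 deg
z = 19

r = 15.1327, theta = 187.5946 deg, z = 19


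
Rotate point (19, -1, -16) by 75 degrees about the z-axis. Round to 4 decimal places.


x' = 19*cos(75) - -1*sin(75) = 5.8835
y' = 19*sin(75) + -1*cos(75) = 18.0938
z' = -16

(5.8835, 18.0938, -16)


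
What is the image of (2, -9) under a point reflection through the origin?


Reflection through origin: (x, y) -> (-x, -y)
(2, -9) -> (-2, 9)

(-2, 9)


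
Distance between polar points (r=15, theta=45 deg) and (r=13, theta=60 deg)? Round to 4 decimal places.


d = sqrt(r1^2 + r2^2 - 2*r1*r2*cos(t2-t1))
d = sqrt(15^2 + 13^2 - 2*15*13*cos(60-45)) = 4.158

4.158


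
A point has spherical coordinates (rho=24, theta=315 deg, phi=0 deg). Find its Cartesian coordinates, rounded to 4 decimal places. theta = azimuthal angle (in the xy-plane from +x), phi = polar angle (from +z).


x = 24 * sin(0) * cos(315) = 0
y = 24 * sin(0) * sin(315) = 0
z = 24 * cos(0) = 24

(0, 0, 24)


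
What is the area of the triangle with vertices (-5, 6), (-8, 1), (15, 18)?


Area = |x1(y2-y3) + x2(y3-y1) + x3(y1-y2)| / 2
= |-5*(1-18) + -8*(18-6) + 15*(6-1)| / 2
= 32

32


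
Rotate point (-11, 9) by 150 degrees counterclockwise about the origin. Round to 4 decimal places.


x' = -11*cos(150) - 9*sin(150) = 5.0263
y' = -11*sin(150) + 9*cos(150) = -13.2942

(5.0263, -13.2942)


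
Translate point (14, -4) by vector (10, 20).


Translation: (x+dx, y+dy) = (14+10, -4+20) = (24, 16)

(24, 16)


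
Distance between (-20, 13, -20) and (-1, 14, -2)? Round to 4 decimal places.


d = sqrt((-1--20)^2 + (14-13)^2 + (-2--20)^2) = 26.1916

26.1916


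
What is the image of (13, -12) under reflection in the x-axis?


Reflection across x-axis: (x, y) -> (x, -y)
(13, -12) -> (13, 12)

(13, 12)


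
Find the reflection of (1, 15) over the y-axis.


Reflection across y-axis: (x, y) -> (-x, y)
(1, 15) -> (-1, 15)

(-1, 15)


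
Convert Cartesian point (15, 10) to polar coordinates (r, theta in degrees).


r = sqrt(15^2 + 10^2) = 18.0278
theta = atan2(10, 15) = 33.6901 degrees

r = 18.0278, theta = 33.6901 degrees


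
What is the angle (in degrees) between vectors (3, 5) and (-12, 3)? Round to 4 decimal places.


dot = 3*-12 + 5*3 = -21
|u| = 5.831, |v| = 12.3693
cos(angle) = -0.2912
angle = 106.9275 degrees

106.9275 degrees


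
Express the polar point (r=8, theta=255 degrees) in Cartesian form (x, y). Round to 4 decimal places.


x = 8 * cos(255) = -2.0706
y = 8 * sin(255) = -7.7274

(-2.0706, -7.7274)


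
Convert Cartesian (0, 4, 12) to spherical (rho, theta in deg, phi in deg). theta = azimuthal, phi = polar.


rho = sqrt(0^2 + 4^2 + 12^2) = 12.6491
theta = atan2(4, 0) = 90 deg
phi = acos(12/12.6491) = 18.4349 deg

rho = 12.6491, theta = 90 deg, phi = 18.4349 deg


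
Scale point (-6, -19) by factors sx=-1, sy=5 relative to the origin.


Scaling: (x*sx, y*sy) = (-6*-1, -19*5) = (6, -95)

(6, -95)


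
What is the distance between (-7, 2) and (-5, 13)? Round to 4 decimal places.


d = sqrt((-5--7)^2 + (13-2)^2) = 11.1803

11.1803


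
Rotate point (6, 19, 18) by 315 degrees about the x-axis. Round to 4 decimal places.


x' = 6
y' = 19*cos(315) - 18*sin(315) = 26.163
z' = 19*sin(315) + 18*cos(315) = -0.7071

(6, 26.163, -0.7071)


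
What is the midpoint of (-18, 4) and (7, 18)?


Midpoint = ((-18+7)/2, (4+18)/2) = (-5.5, 11)

(-5.5, 11)


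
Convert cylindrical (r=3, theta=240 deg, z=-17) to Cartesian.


x = 3 * cos(240) = -1.5
y = 3 * sin(240) = -2.5981
z = -17

(-1.5, -2.5981, -17)


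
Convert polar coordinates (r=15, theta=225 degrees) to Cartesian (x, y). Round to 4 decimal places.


x = 15 * cos(225) = -10.6066
y = 15 * sin(225) = -10.6066

(-10.6066, -10.6066)


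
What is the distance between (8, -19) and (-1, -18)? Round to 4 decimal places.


d = sqrt((-1-8)^2 + (-18--19)^2) = 9.0554

9.0554


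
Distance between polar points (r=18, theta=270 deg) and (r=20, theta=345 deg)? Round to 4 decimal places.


d = sqrt(r1^2 + r2^2 - 2*r1*r2*cos(t2-t1))
d = sqrt(18^2 + 20^2 - 2*18*20*cos(345-270)) = 23.1873

23.1873


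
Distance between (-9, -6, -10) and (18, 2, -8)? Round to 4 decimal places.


d = sqrt((18--9)^2 + (2--6)^2 + (-8--10)^2) = 28.2312

28.2312


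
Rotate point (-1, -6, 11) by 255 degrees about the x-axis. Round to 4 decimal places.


x' = -1
y' = -6*cos(255) - 11*sin(255) = 12.1781
z' = -6*sin(255) + 11*cos(255) = 2.9485

(-1, 12.1781, 2.9485)


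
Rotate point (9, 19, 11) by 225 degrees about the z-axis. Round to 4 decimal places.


x' = 9*cos(225) - 19*sin(225) = 7.0711
y' = 9*sin(225) + 19*cos(225) = -19.799
z' = 11

(7.0711, -19.799, 11)


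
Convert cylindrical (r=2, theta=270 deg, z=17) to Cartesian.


x = 2 * cos(270) = 0
y = 2 * sin(270) = -2
z = 17

(0, -2, 17)
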